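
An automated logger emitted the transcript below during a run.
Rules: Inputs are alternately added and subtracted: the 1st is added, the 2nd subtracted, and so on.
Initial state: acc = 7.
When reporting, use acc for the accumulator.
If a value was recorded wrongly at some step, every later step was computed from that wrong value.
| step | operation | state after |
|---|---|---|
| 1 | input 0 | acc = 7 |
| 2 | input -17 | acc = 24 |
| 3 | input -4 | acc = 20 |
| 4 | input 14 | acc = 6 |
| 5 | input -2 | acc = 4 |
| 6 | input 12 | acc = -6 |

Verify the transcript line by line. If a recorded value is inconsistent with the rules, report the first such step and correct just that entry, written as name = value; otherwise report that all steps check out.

step 1: acc = 7 + 0 = 7 -> matches
step 2: acc = 7 - -17 = 24 -> matches
step 3: acc = 24 + -4 = 20 -> exactly as logged
step 4: acc = 20 - 14 = 6 -> confirmed correct
step 5: acc = 6 + -2 = 4 -> verified
step 6: acc = 4 - 12 = -8 -> the entry is off here
First incorrect step: 6; the correct value is acc = -8.

step 6, acc = -8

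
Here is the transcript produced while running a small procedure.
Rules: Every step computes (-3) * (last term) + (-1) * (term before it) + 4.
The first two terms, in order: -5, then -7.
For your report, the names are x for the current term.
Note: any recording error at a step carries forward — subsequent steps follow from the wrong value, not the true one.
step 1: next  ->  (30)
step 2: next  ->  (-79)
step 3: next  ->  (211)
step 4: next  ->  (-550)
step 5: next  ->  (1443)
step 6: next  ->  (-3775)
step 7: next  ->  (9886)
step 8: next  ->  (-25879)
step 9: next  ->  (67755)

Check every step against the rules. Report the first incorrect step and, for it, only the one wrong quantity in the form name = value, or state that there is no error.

no error

Recomputing the run from the initial state:
step 1: x = 30
step 2: x = -79
step 3: x = 211
step 4: x = -550
step 5: x = 1443
step 6: x = -3775
step 7: x = 9886
step 8: x = -25879
step 9: x = 67755
This matches the transcript at every step.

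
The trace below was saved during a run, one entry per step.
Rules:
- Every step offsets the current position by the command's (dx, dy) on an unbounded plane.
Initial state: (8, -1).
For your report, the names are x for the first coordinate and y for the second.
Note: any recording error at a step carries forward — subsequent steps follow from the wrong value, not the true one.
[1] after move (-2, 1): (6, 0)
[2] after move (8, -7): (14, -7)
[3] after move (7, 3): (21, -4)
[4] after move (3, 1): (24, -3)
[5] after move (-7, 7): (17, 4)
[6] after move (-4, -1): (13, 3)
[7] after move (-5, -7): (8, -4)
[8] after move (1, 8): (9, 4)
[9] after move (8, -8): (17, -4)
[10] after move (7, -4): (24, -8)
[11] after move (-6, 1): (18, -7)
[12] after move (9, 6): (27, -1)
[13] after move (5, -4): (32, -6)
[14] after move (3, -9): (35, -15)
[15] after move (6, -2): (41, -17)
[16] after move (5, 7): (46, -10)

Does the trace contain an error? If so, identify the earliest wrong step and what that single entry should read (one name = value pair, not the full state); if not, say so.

Step 1: x = 8 + (-2) = 6, y = -1 + (1) = 0 — same as recorded.
Step 2: x = 6 + (8) = 14, y = 0 + (-7) = -7 — matches.
Step 3: x = 14 + (7) = 21, y = -7 + (3) = -4 — same as recorded.
Step 4: x = 21 + (3) = 24, y = -4 + (1) = -3 — no discrepancy.
Step 5: x = 24 + (-7) = 17, y = -3 + (7) = 4 — in agreement.
Step 6: x = 17 + (-4) = 13, y = 4 + (-1) = 3 — agrees with the trace.
Step 7: x = 13 + (-5) = 8, y = 3 + (-7) = -4 — consistent with the trace.
Step 8: x = 8 + (1) = 9, y = -4 + (8) = 4 — verified.
Step 9: x = 9 + (8) = 17, y = 4 + (-8) = -4 — in agreement.
Step 10: x = 17 + (7) = 24, y = -4 + (-4) = -8 — verified.
Step 11: x = 24 + (-6) = 18, y = -8 + (1) = -7 — agrees with the trace.
Step 12: x = 18 + (9) = 27, y = -7 + (6) = -1 — checks out.
Step 13: x = 27 + (5) = 32, y = -1 + (-4) = -5 — the recorded entry deviates here.
The earliest wrong entry is at step 13: it should read y = -5.

step 13, y = -5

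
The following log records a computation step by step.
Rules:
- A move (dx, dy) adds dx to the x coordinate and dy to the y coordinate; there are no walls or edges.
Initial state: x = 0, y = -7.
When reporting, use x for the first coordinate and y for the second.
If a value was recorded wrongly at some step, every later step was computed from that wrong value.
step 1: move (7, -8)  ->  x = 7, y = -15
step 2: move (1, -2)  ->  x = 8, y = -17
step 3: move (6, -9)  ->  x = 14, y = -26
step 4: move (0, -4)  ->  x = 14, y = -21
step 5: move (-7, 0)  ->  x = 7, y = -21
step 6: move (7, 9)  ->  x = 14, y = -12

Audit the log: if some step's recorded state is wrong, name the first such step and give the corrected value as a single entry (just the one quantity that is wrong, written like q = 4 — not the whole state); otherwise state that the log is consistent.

step 4, y = -30

Step 1: x = 0 + (7) = 7, y = -7 + (-8) = -15 — agrees with the log.
Step 2: x = 7 + (1) = 8, y = -15 + (-2) = -17 — consistent with the log.
Step 3: x = 8 + (6) = 14, y = -17 + (-9) = -26 — same as recorded.
Step 4: x = 14 + (0) = 14, y = -26 + (-4) = -30 — the log has a different value.
First deviation found at step 4; the corrected entry is y = -30.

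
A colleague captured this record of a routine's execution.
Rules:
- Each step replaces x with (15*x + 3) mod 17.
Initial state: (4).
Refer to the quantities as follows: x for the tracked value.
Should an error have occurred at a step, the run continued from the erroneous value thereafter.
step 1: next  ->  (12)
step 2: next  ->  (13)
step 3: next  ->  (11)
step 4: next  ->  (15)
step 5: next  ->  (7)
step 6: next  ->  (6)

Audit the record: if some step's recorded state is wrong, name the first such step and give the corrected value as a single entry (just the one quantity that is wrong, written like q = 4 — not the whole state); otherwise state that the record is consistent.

Recomputing the run from the initial state:
step 1: x = 12
step 2: x = 13
step 3: x = 11
step 4: x = 15
step 5: x = 7
step 6: x = 6
This matches the record at every step.

no error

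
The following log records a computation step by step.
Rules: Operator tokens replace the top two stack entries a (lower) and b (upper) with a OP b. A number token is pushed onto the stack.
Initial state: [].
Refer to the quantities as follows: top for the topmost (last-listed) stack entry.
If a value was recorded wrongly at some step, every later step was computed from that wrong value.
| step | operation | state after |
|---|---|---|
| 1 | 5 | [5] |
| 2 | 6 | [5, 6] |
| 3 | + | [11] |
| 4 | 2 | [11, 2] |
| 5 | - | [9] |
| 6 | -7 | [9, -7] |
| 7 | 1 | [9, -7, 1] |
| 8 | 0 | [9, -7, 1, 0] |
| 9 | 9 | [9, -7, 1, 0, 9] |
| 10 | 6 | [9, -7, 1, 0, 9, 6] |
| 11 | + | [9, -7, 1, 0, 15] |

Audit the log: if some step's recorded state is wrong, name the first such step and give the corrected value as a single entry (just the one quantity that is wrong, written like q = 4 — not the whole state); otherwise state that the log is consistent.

step 1: push 5: top = 5 -> matches
step 2: push 6: top = 6 -> exactly as logged
step 3: 5 + 6 = 11 -> no discrepancy
step 4: push 2: top = 2 -> no discrepancy
step 5: 11 - 2 = 9 -> matches
step 6: push -7: top = -7 -> verified
step 7: push 1: top = 1 -> no discrepancy
step 8: push 0: top = 0 -> confirmed correct
step 9: push 9: top = 9 -> matches
step 10: push 6: top = 6 -> checks out
step 11: 9 + 6 = 15 -> checks out
All steps check out; nothing to correct.

no error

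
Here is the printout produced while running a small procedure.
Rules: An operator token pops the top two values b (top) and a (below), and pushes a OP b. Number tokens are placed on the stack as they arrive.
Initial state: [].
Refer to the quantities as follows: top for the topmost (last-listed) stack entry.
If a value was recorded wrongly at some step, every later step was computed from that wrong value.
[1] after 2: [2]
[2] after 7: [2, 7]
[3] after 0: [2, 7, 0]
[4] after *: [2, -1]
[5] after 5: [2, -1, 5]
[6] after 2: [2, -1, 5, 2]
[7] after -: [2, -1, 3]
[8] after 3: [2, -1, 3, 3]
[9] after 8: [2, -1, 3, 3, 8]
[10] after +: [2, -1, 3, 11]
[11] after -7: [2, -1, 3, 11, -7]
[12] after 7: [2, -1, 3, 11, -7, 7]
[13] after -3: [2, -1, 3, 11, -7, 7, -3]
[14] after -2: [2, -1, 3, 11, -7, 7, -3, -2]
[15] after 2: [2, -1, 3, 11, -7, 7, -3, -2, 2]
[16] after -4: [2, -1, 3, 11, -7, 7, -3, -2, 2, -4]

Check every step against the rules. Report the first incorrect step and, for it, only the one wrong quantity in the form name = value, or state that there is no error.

step 4, top = 0

step 1: push 2: top = 2 -> confirmed correct
step 2: push 7: top = 7 -> checks out
step 3: push 0: top = 0 -> no discrepancy
step 4: 7 * 0 = 0 -> this is not what the printout shows
The audit stops at step 4: the recorded entry is wrong and should be top = 0.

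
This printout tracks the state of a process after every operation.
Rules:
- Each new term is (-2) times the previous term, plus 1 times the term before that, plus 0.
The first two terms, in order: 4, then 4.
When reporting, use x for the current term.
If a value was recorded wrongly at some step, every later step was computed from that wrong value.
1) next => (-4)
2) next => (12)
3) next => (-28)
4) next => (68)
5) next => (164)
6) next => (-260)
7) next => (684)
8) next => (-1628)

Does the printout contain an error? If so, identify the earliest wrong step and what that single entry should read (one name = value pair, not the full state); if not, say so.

step 5, x = -164

Recomputing the run from the initial state:
step 1: x = -4
step 2: x = 12
step 3: x = -28
step 4: x = 68
step 5: x = -164
step 6: x = 396
step 7: x = -956
step 8: x = 2308
The first disagreement with the printout is at step 5, where the value should be x = -164.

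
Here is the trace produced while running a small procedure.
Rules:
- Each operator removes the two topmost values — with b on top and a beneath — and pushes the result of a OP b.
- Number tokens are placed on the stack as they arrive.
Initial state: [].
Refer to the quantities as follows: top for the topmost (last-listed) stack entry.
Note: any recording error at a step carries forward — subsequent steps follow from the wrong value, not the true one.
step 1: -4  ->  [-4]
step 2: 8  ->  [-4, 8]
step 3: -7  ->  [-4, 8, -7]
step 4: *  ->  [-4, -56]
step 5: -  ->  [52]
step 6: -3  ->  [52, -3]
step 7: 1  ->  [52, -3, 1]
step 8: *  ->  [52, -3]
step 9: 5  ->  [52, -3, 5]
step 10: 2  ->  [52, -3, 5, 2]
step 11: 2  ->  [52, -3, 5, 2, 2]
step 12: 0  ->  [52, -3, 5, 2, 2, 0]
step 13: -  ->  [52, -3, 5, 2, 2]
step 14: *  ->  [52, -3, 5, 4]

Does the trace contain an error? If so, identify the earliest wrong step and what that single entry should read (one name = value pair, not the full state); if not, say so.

no error

step 1: push -4: top = -4 -> agrees with the trace
step 2: push 8: top = 8 -> checks out
step 3: push -7: top = -7 -> consistent with the trace
step 4: 8 * -7 = -56 -> verified
step 5: -4 - -56 = 52 -> agrees with the trace
step 6: push -3: top = -3 -> confirmed correct
step 7: push 1: top = 1 -> checks out
step 8: -3 * 1 = -3 -> verified
step 9: push 5: top = 5 -> consistent with the trace
step 10: push 2: top = 2 -> exactly as logged
step 11: push 2: top = 2 -> exactly as logged
step 12: push 0: top = 0 -> consistent with the trace
step 13: 2 - 0 = 2 -> confirmed correct
step 14: 2 * 2 = 4 -> same as recorded
Every step is consistent.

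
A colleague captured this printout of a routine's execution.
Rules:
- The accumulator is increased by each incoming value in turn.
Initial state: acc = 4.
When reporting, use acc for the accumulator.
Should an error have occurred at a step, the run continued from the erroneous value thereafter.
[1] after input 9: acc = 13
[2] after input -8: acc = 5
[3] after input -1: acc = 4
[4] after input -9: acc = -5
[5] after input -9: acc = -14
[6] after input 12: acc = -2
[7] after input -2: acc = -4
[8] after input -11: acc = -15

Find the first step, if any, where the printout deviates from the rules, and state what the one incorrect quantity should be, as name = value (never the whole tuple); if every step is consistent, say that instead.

no error

Step 1: acc = 4 + 9 = 13 — exactly as logged.
Step 2: acc = 13 + -8 = 5 — matches.
Step 3: acc = 5 + -1 = 4 — no discrepancy.
Step 4: acc = 4 + -9 = -5 — agrees with the printout.
Step 5: acc = -5 + -9 = -14 — checks out.
Step 6: acc = -14 + 12 = -2 — no discrepancy.
Step 7: acc = -2 + -2 = -4 — agrees with the printout.
Step 8: acc = -4 + -11 = -15 — agrees with the printout.
Nothing is out of place; the run is error-free.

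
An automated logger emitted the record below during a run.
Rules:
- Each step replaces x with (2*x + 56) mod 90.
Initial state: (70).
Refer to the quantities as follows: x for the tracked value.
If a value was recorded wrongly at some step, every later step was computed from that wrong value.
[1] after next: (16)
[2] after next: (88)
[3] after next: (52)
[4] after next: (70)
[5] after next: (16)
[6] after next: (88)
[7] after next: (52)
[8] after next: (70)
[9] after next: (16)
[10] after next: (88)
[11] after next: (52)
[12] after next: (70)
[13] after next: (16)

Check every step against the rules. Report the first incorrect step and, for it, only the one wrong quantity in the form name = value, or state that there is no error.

1. x = (2*70 + 56) mod 90 = 16 (consistent with the record)
2. x = (2*16 + 56) mod 90 = 88 (agrees with the record)
3. x = (2*88 + 56) mod 90 = 52 (same as recorded)
4. x = (2*52 + 56) mod 90 = 70 (consistent with the record)
5. x = (2*70 + 56) mod 90 = 16 (checks out)
6. x = (2*16 + 56) mod 90 = 88 (checks out)
7. x = (2*88 + 56) mod 90 = 52 (exactly as logged)
8. x = (2*52 + 56) mod 90 = 70 (no discrepancy)
9. x = (2*70 + 56) mod 90 = 16 (consistent with the record)
10. x = (2*16 + 56) mod 90 = 88 (confirmed correct)
11. x = (2*88 + 56) mod 90 = 52 (no discrepancy)
12. x = (2*52 + 56) mod 90 = 70 (no discrepancy)
13. x = (2*70 + 56) mod 90 = 16 (exactly as logged)
The whole run recomputes cleanly — no discrepancies.

no error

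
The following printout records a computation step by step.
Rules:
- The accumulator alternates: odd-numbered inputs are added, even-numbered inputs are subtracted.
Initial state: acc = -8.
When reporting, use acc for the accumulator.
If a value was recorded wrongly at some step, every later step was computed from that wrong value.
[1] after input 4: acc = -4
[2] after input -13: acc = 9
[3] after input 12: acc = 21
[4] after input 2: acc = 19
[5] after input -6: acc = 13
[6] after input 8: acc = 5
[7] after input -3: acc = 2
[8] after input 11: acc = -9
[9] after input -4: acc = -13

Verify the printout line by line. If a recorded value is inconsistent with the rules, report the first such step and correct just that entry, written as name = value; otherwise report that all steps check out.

no error

1. acc = -8 + 4 = -4 (exactly as logged)
2. acc = -4 - -13 = 9 (exactly as logged)
3. acc = 9 + 12 = 21 (no discrepancy)
4. acc = 21 - 2 = 19 (no discrepancy)
5. acc = 19 + -6 = 13 (consistent with the printout)
6. acc = 13 - 8 = 5 (verified)
7. acc = 5 + -3 = 2 (matches)
8. acc = 2 - 11 = -9 (checks out)
9. acc = -9 + -4 = -13 (same as recorded)
All steps check out; nothing to correct.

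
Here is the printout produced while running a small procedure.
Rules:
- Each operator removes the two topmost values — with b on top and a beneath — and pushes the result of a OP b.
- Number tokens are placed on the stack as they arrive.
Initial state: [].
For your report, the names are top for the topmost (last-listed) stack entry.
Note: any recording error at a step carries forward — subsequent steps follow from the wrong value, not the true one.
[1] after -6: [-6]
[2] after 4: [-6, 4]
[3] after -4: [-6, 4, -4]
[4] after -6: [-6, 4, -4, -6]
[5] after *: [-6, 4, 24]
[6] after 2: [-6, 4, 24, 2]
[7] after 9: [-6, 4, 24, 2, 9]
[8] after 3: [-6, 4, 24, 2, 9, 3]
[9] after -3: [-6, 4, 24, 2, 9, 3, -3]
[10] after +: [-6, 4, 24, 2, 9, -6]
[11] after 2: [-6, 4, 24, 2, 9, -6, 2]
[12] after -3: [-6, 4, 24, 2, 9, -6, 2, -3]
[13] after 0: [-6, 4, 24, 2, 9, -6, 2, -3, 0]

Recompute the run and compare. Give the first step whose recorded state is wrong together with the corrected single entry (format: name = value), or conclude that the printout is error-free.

Recomputing the run from the initial state:
step 1: [-6]
step 2: [-6, 4]
step 3: [-6, 4, -4]
step 4: [-6, 4, -4, -6]
step 5: [-6, 4, 24]
step 6: [-6, 4, 24, 2]
step 7: [-6, 4, 24, 2, 9]
step 8: [-6, 4, 24, 2, 9, 3]
step 9: [-6, 4, 24, 2, 9, 3, -3]
step 10: [-6, 4, 24, 2, 9, 0]
step 11: [-6, 4, 24, 2, 9, 0, 2]
step 12: [-6, 4, 24, 2, 9, 0, 2, -3]
step 13: [-6, 4, 24, 2, 9, 0, 2, -3, 0]
The first disagreement with the printout is at step 10, where the value should be top = 0.

step 10, top = 0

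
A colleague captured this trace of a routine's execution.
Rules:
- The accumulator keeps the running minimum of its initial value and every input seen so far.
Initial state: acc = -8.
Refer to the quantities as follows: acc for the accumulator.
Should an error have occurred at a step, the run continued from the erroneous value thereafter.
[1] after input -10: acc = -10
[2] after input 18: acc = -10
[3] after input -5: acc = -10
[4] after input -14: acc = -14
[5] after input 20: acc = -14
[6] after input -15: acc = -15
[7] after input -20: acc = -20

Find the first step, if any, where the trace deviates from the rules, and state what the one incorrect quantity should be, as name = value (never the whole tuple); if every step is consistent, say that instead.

no error

1. acc = min(-8, -10) = -10 (confirmed correct)
2. acc = min(-10, 18) = -10 (exactly as logged)
3. acc = min(-10, -5) = -10 (matches)
4. acc = min(-10, -14) = -14 (confirmed correct)
5. acc = min(-14, 20) = -14 (checks out)
6. acc = min(-14, -15) = -15 (checks out)
7. acc = min(-15, -20) = -20 (confirmed correct)
Every step is consistent.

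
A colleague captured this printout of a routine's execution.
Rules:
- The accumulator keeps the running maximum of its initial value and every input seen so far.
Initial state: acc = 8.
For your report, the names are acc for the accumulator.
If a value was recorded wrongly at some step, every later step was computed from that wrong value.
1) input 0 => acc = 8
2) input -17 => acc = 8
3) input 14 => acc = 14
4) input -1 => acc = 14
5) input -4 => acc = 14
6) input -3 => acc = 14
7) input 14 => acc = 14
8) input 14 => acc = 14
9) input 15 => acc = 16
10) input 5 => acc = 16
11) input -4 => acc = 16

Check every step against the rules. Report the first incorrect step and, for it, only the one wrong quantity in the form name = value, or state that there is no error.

1. acc = max(8, 0) = 8 (exactly as logged)
2. acc = max(8, -17) = 8 (verified)
3. acc = max(8, 14) = 14 (in agreement)
4. acc = max(14, -1) = 14 (confirmed correct)
5. acc = max(14, -4) = 14 (verified)
6. acc = max(14, -3) = 14 (agrees with the printout)
7. acc = max(14, 14) = 14 (agrees with the printout)
8. acc = max(14, 14) = 14 (same as recorded)
9. acc = max(14, 15) = 15 (the printout has a different value)
Step 9 is the first one off; corrected, acc = 15.

step 9, acc = 15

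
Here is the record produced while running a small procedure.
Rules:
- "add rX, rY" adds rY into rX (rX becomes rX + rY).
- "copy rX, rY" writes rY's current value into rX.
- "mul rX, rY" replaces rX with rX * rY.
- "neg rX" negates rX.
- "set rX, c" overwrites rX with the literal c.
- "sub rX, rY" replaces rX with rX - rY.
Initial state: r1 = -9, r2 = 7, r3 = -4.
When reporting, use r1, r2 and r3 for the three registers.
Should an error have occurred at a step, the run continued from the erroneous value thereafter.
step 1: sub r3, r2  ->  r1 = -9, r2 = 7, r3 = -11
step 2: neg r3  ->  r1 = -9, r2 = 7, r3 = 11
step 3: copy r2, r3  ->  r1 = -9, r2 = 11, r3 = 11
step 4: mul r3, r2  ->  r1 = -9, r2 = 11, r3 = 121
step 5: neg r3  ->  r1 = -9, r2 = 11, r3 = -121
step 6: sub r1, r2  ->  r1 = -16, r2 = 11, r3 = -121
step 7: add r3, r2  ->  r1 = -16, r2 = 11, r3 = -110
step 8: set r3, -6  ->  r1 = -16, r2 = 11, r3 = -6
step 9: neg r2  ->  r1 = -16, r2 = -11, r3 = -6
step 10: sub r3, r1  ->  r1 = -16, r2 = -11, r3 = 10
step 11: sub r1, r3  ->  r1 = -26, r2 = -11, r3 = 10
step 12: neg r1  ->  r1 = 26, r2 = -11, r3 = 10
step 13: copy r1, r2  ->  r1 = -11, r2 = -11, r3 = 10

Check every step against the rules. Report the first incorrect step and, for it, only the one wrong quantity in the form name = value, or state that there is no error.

step 6, r1 = -20

1. r3 = -4 - 7 = -11 (no discrepancy)
2. r3 = -(-11) = 11 (checks out)
3. r2 = 11 (consistent with the record)
4. r3 = 11 * 11 = 121 (in agreement)
5. r3 = -(121) = -121 (exactly as logged)
6. r1 = -9 - 11 = -20 (the recorded entry deviates here)
The earliest wrong entry is at step 6: it should read r1 = -20.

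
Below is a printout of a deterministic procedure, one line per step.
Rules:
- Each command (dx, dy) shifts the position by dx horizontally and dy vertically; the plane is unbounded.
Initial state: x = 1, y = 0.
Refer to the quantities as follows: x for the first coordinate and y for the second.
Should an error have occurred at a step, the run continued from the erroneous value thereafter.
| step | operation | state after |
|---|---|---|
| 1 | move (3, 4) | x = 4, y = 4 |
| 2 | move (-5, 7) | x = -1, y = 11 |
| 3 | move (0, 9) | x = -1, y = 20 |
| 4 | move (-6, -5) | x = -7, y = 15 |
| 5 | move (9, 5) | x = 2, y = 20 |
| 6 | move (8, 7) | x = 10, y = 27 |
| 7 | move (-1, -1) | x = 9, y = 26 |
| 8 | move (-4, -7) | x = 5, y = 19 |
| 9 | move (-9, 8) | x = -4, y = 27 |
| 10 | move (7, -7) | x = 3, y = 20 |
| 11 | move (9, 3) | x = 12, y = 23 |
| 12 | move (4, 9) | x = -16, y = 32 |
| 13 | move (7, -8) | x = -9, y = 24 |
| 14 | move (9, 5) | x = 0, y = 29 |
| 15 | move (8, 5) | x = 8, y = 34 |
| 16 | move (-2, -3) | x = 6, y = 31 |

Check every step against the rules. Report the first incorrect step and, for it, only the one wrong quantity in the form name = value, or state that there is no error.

step 12, x = 16

Step 1: x = 1 + (3) = 4, y = 0 + (4) = 4 — in agreement.
Step 2: x = 4 + (-5) = -1, y = 4 + (7) = 11 — checks out.
Step 3: x = -1 + (0) = -1, y = 11 + (9) = 20 — same as recorded.
Step 4: x = -1 + (-6) = -7, y = 20 + (-5) = 15 — exactly as logged.
Step 5: x = -7 + (9) = 2, y = 15 + (5) = 20 — confirmed correct.
Step 6: x = 2 + (8) = 10, y = 20 + (7) = 27 — agrees with the printout.
Step 7: x = 10 + (-1) = 9, y = 27 + (-1) = 26 — verified.
Step 8: x = 9 + (-4) = 5, y = 26 + (-7) = 19 — confirmed correct.
Step 9: x = 5 + (-9) = -4, y = 19 + (8) = 27 — agrees with the printout.
Step 10: x = -4 + (7) = 3, y = 27 + (-7) = 20 — exactly as logged.
Step 11: x = 3 + (9) = 12, y = 20 + (3) = 23 — consistent with the printout.
Step 12: x = 12 + (4) = 16, y = 23 + (9) = 32 — not what was recorded.
The earliest wrong entry is at step 12: it should read x = 16.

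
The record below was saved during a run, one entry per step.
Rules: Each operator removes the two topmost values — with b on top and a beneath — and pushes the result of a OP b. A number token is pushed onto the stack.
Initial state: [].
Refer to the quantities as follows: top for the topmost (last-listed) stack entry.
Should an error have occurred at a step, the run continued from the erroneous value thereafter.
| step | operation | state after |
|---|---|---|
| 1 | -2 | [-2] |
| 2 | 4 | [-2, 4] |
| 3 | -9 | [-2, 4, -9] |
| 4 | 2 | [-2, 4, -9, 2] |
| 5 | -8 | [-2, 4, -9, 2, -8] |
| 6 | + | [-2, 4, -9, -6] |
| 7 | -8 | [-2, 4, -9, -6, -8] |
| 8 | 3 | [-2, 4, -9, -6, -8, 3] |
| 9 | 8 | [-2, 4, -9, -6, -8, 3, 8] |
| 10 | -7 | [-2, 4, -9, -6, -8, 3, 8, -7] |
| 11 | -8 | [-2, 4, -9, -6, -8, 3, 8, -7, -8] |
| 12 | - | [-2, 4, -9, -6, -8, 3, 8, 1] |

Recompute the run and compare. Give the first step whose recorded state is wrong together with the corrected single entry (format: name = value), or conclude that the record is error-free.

no error

step 1: push -2: top = -2 -> checks out
step 2: push 4: top = 4 -> exactly as logged
step 3: push -9: top = -9 -> in agreement
step 4: push 2: top = 2 -> checks out
step 5: push -8: top = -8 -> agrees with the record
step 6: 2 + -8 = -6 -> verified
step 7: push -8: top = -8 -> exactly as logged
step 8: push 3: top = 3 -> same as recorded
step 9: push 8: top = 8 -> no discrepancy
step 10: push -7: top = -7 -> consistent with the record
step 11: push -8: top = -8 -> in agreement
step 12: -7 - -8 = 1 -> same as recorded
Every step is consistent.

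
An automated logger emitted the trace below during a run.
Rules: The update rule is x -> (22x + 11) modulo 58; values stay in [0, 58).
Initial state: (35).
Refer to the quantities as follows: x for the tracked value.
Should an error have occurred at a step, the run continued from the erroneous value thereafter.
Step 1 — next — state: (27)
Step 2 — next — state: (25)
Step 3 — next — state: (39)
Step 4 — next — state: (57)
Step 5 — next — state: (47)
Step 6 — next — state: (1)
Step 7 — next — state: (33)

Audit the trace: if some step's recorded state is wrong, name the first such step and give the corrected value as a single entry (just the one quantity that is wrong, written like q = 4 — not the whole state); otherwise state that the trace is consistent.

no error

Recomputing the run from the initial state:
step 1: x = 27
step 2: x = 25
step 3: x = 39
step 4: x = 57
step 5: x = 47
step 6: x = 1
step 7: x = 33
This matches the trace at every step.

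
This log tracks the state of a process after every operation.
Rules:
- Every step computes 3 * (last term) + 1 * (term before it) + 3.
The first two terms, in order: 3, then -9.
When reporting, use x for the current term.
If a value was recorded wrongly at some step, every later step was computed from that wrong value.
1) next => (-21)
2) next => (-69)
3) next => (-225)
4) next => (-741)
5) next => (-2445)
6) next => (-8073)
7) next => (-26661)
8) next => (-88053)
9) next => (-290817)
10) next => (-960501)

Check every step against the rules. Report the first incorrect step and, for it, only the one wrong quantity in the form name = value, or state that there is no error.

1. x = 3*(-9) + (1)*(3) + (3) = -21 (confirmed correct)
2. x = 3*(-21) + (1)*(-9) + (3) = -69 (exactly as logged)
3. x = 3*(-69) + (1)*(-21) + (3) = -225 (checks out)
4. x = 3*(-225) + (1)*(-69) + (3) = -741 (checks out)
5. x = 3*(-741) + (1)*(-225) + (3) = -2445 (verified)
6. x = 3*(-2445) + (1)*(-741) + (3) = -8073 (matches)
7. x = 3*(-8073) + (1)*(-2445) + (3) = -26661 (consistent with the log)
8. x = 3*(-26661) + (1)*(-8073) + (3) = -88053 (exactly as logged)
9. x = 3*(-88053) + (1)*(-26661) + (3) = -290817 (checks out)
10. x = 3*(-290817) + (1)*(-88053) + (3) = -960501 (checks out)
Every step is consistent.

no error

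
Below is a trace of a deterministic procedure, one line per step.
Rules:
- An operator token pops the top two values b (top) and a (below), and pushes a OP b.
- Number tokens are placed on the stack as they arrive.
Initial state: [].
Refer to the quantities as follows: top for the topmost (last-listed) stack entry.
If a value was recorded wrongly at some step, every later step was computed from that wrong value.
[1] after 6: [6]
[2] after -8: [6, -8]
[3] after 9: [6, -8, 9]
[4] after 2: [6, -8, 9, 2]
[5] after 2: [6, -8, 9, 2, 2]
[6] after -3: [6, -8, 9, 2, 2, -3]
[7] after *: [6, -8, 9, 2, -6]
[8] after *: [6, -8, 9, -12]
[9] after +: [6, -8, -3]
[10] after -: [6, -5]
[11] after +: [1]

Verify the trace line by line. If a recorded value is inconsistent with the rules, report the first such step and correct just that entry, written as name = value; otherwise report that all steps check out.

step 1: push 6: top = 6 -> matches
step 2: push -8: top = -8 -> confirmed correct
step 3: push 9: top = 9 -> matches
step 4: push 2: top = 2 -> agrees with the trace
step 5: push 2: top = 2 -> verified
step 6: push -3: top = -3 -> in agreement
step 7: 2 * -3 = -6 -> matches
step 8: 2 * -6 = -12 -> same as recorded
step 9: 9 + -12 = -3 -> in agreement
step 10: -8 - -3 = -5 -> consistent with the trace
step 11: 6 + -5 = 1 -> no discrepancy
Every step is consistent.

no error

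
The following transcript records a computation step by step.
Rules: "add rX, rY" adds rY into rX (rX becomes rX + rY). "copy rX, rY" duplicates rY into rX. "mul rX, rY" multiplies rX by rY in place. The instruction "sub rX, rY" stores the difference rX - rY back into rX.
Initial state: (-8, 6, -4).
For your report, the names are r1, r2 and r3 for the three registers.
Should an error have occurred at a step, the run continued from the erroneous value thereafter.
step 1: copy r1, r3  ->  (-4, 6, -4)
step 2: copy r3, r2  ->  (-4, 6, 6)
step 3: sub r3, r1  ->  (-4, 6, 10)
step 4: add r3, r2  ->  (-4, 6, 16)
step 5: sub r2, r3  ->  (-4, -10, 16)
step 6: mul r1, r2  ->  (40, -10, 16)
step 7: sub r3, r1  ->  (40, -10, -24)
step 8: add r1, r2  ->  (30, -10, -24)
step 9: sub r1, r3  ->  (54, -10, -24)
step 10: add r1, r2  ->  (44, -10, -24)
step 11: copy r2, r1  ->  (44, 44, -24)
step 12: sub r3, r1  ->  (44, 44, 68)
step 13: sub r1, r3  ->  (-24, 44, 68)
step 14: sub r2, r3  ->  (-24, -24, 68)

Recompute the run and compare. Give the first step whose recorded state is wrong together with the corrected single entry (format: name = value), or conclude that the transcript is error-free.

Recomputing the run from the initial state:
step 1: r1 = -4, r2 = 6, r3 = -4
step 2: r1 = -4, r2 = 6, r3 = 6
step 3: r1 = -4, r2 = 6, r3 = 10
step 4: r1 = -4, r2 = 6, r3 = 16
step 5: r1 = -4, r2 = -10, r3 = 16
step 6: r1 = 40, r2 = -10, r3 = 16
step 7: r1 = 40, r2 = -10, r3 = -24
step 8: r1 = 30, r2 = -10, r3 = -24
step 9: r1 = 54, r2 = -10, r3 = -24
step 10: r1 = 44, r2 = -10, r3 = -24
step 11: r1 = 44, r2 = 44, r3 = -24
step 12: r1 = 44, r2 = 44, r3 = -68
step 13: r1 = 112, r2 = 44, r3 = -68
step 14: r1 = 112, r2 = 112, r3 = -68
The first disagreement with the transcript is at step 12, where the value should be r3 = -68.

step 12, r3 = -68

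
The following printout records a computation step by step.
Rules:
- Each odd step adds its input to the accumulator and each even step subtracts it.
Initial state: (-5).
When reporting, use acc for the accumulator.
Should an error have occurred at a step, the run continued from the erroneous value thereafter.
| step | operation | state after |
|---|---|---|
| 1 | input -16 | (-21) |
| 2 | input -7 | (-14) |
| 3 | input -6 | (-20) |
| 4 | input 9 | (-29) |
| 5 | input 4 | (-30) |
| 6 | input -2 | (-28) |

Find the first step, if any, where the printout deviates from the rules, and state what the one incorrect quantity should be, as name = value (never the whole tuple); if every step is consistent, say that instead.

step 5, acc = -25

Recomputing the run from the initial state:
step 1: acc = -21
step 2: acc = -14
step 3: acc = -20
step 4: acc = -29
step 5: acc = -25
step 6: acc = -23
The first disagreement with the printout is at step 5, where the value should be acc = -25.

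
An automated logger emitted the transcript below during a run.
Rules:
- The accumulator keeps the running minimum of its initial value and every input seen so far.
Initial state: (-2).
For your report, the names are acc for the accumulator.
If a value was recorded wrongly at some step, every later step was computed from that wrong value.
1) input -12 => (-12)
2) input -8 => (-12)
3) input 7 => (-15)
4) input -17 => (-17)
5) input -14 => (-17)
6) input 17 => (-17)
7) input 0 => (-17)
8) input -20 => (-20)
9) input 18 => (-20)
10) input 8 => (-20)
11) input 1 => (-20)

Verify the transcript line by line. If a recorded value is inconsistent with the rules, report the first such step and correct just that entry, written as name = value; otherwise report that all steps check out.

step 3, acc = -12

1. acc = min(-2, -12) = -12 (matches)
2. acc = min(-12, -8) = -12 (verified)
3. acc = min(-12, 7) = -12 (this is not what the transcript shows)
Conclusion: step 3 carries the first error; the entry should be acc = -12.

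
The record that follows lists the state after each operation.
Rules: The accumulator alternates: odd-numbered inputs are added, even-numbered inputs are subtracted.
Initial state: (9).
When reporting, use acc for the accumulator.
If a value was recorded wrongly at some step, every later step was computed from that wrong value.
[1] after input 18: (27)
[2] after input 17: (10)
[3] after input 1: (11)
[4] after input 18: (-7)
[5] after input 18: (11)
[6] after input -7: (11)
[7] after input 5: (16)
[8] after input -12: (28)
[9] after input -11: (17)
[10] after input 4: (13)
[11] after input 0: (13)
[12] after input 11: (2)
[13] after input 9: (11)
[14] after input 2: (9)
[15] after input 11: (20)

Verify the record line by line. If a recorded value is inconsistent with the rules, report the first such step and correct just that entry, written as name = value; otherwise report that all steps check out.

step 6, acc = 18

Recomputing the run from the initial state:
step 1: acc = 27
step 2: acc = 10
step 3: acc = 11
step 4: acc = -7
step 5: acc = 11
step 6: acc = 18
step 7: acc = 23
step 8: acc = 35
step 9: acc = 24
step 10: acc = 20
step 11: acc = 20
step 12: acc = 9
step 13: acc = 18
step 14: acc = 16
step 15: acc = 27
The first disagreement with the record is at step 6, where the value should be acc = 18.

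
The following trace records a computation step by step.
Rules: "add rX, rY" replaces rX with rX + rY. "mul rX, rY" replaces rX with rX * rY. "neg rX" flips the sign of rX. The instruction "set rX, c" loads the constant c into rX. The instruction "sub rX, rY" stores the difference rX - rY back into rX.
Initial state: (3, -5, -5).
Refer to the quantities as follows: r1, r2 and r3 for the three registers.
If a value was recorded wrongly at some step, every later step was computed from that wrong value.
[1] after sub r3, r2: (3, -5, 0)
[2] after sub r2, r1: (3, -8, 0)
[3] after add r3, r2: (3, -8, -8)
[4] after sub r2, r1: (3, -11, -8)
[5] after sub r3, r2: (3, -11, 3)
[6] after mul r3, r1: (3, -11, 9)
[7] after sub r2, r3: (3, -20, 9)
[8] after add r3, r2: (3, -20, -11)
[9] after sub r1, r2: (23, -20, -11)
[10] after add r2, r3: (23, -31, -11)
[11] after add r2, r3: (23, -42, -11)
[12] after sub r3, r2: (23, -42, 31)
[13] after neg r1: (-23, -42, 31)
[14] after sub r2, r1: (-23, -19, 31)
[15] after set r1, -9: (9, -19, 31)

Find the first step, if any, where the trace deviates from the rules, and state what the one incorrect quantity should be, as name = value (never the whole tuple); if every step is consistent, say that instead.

step 15, r1 = -9

Step 1: r3 = -5 - -5 = 0 — matches.
Step 2: r2 = -5 - 3 = -8 — same as recorded.
Step 3: r3 = 0 + -8 = -8 — confirmed correct.
Step 4: r2 = -8 - 3 = -11 — checks out.
Step 5: r3 = -8 - -11 = 3 — same as recorded.
Step 6: r3 = 3 * 3 = 9 — checks out.
Step 7: r2 = -11 - 9 = -20 — same as recorded.
Step 8: r3 = 9 + -20 = -11 — in agreement.
Step 9: r1 = 3 - -20 = 23 — consistent with the trace.
Step 10: r2 = -20 + -11 = -31 — exactly as logged.
Step 11: r2 = -31 + -11 = -42 — matches.
Step 12: r3 = -11 - -42 = 31 — matches.
Step 13: r1 = -(23) = -23 — consistent with the trace.
Step 14: r2 = -42 - -23 = -19 — matches.
Step 15: r1 = -9 — the trace disagrees here.
Conclusion: step 15 carries the first error; the entry should be r1 = -9.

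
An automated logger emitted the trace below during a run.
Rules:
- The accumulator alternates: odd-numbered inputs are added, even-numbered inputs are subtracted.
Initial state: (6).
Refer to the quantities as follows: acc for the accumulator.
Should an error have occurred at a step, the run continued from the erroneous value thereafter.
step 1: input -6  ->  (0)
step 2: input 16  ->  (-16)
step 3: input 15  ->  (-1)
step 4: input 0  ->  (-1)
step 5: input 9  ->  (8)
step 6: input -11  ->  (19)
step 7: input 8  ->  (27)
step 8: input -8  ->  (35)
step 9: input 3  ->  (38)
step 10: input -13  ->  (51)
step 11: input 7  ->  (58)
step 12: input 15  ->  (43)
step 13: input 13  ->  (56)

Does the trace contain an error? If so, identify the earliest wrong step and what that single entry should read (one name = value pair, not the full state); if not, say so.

no error

step 1: acc = 6 + -6 = 0 -> agrees with the trace
step 2: acc = 0 - 16 = -16 -> confirmed correct
step 3: acc = -16 + 15 = -1 -> consistent with the trace
step 4: acc = -1 - 0 = -1 -> exactly as logged
step 5: acc = -1 + 9 = 8 -> checks out
step 6: acc = 8 - -11 = 19 -> confirmed correct
step 7: acc = 19 + 8 = 27 -> verified
step 8: acc = 27 - -8 = 35 -> same as recorded
step 9: acc = 35 + 3 = 38 -> exactly as logged
step 10: acc = 38 - -13 = 51 -> same as recorded
step 11: acc = 51 + 7 = 58 -> checks out
step 12: acc = 58 - 15 = 43 -> checks out
step 13: acc = 43 + 13 = 56 -> no discrepancy
The whole run recomputes cleanly — no discrepancies.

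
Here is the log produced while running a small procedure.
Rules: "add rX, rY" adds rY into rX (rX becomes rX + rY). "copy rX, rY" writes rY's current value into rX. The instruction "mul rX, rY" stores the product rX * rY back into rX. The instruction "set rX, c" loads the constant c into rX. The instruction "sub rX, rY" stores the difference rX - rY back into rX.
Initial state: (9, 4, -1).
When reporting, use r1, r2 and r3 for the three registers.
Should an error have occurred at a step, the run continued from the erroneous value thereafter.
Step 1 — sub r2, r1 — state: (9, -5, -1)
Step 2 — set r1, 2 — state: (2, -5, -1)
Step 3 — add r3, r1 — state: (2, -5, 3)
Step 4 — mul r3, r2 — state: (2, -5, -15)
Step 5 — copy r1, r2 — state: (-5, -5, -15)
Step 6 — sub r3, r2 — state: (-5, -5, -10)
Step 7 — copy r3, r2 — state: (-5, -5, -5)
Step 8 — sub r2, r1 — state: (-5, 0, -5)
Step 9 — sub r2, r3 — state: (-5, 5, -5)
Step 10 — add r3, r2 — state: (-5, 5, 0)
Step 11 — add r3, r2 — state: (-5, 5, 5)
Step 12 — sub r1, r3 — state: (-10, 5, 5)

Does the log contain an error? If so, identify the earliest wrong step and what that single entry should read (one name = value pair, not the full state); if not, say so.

Step 1: r2 = 4 - 9 = -5 — agrees with the log.
Step 2: r1 = 2 — exactly as logged.
Step 3: r3 = -1 + 2 = 1 — the log has a different value.
So the first discrepancy is step 3, where the right value is r3 = 1.

step 3, r3 = 1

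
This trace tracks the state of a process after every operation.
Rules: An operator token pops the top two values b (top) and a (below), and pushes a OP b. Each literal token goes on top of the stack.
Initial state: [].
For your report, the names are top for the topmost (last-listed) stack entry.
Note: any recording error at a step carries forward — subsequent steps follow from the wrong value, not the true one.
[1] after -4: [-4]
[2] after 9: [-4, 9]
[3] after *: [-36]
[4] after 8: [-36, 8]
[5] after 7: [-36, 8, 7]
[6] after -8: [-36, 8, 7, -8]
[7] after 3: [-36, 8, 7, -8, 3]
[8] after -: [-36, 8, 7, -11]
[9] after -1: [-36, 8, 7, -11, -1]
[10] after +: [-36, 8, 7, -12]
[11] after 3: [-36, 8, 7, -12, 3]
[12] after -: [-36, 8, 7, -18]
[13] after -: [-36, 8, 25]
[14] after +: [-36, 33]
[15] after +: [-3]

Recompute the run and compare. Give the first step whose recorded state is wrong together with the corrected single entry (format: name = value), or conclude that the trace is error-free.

step 1: push -4: top = -4 -> matches
step 2: push 9: top = 9 -> in agreement
step 3: -4 * 9 = -36 -> checks out
step 4: push 8: top = 8 -> checks out
step 5: push 7: top = 7 -> agrees with the trace
step 6: push -8: top = -8 -> exactly as logged
step 7: push 3: top = 3 -> consistent with the trace
step 8: -8 - 3 = -11 -> in agreement
step 9: push -1: top = -1 -> exactly as logged
step 10: -11 + -1 = -12 -> matches
step 11: push 3: top = 3 -> verified
step 12: -12 - 3 = -15 -> not what was recorded
So the first discrepancy is step 12, where the right value is top = -15.

step 12, top = -15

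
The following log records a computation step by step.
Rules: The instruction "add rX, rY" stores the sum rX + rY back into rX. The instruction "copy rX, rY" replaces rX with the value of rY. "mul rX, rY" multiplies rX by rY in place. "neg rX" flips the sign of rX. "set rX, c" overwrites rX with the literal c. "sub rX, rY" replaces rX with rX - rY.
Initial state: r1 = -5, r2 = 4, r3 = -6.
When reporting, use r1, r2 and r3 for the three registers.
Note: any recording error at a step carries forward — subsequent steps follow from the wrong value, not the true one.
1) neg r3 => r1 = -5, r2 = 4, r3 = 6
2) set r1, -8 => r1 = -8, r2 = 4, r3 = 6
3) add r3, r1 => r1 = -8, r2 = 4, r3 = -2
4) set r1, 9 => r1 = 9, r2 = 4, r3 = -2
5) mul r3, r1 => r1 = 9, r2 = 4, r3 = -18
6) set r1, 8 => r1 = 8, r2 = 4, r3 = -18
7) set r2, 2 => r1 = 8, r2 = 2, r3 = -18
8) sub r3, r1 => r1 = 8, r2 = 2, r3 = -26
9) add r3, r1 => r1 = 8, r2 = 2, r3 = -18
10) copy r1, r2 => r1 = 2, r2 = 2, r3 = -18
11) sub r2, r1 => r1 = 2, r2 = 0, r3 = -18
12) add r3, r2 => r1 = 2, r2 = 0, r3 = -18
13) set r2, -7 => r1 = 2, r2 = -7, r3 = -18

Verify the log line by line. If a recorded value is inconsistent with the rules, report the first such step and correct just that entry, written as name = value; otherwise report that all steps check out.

Recomputing the run from the initial state:
step 1: r1 = -5, r2 = 4, r3 = 6
step 2: r1 = -8, r2 = 4, r3 = 6
step 3: r1 = -8, r2 = 4, r3 = -2
step 4: r1 = 9, r2 = 4, r3 = -2
step 5: r1 = 9, r2 = 4, r3 = -18
step 6: r1 = 8, r2 = 4, r3 = -18
step 7: r1 = 8, r2 = 2, r3 = -18
step 8: r1 = 8, r2 = 2, r3 = -26
step 9: r1 = 8, r2 = 2, r3 = -18
step 10: r1 = 2, r2 = 2, r3 = -18
step 11: r1 = 2, r2 = 0, r3 = -18
step 12: r1 = 2, r2 = 0, r3 = -18
step 13: r1 = 2, r2 = -7, r3 = -18
This matches the log at every step.

no error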